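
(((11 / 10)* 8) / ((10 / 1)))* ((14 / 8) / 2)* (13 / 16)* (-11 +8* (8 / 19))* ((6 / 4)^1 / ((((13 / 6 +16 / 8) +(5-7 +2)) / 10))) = -17.19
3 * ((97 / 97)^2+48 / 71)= 357 / 71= 5.03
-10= -10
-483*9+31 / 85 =-369464 / 85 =-4346.64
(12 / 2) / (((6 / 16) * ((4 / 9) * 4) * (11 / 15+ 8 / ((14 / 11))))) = 945 / 737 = 1.28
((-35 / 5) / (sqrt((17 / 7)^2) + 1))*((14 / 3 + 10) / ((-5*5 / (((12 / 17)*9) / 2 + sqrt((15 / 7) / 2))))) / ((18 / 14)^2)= 3773*sqrt(210) / 72900 + 26411 / 11475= 3.05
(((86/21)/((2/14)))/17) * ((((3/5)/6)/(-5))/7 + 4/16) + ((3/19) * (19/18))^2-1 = -59491/107100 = -0.56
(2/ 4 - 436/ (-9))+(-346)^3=-745590367/ 18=-41421687.06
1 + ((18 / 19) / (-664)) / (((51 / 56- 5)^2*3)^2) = 1.00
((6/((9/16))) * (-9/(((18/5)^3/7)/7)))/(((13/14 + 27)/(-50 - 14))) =21952000/95013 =231.04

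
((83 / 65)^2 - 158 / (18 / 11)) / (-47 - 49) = 902381 / 912600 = 0.99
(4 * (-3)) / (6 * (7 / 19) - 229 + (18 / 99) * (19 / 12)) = 15048 / 284033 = 0.05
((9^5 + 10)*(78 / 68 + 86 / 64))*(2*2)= 80024945 / 136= 588418.71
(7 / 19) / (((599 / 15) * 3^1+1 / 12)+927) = 0.00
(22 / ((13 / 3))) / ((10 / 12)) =396 / 65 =6.09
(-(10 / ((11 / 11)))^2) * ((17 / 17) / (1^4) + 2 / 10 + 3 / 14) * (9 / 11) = -810 / 7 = -115.71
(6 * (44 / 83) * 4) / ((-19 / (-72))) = 76032 / 1577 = 48.21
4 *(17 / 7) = 68 / 7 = 9.71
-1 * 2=-2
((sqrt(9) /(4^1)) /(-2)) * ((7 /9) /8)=-7 /192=-0.04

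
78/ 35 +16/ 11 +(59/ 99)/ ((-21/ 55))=22061/ 10395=2.12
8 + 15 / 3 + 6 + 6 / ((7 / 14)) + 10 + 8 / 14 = 291 / 7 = 41.57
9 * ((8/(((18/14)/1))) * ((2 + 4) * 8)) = 2688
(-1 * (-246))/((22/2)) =246/11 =22.36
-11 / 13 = -0.85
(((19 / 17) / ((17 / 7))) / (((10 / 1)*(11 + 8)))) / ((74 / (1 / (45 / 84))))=49 / 801975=0.00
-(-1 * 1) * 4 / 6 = 2 / 3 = 0.67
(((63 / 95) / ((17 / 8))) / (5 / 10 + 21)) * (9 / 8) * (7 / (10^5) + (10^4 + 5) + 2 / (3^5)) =1701851911907 / 10416750000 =163.38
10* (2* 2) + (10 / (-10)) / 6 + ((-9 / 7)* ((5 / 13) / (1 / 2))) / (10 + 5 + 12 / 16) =152003 / 3822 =39.77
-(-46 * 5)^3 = 12167000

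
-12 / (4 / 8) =-24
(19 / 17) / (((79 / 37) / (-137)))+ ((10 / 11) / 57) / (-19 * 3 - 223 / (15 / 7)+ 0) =-24315864367 / 339069896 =-71.71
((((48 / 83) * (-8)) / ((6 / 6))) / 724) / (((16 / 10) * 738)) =-10 / 1847829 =-0.00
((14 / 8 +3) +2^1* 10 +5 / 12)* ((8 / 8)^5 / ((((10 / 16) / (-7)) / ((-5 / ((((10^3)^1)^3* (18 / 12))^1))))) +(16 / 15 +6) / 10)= 17.78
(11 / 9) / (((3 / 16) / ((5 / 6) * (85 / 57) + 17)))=549032 / 4617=118.92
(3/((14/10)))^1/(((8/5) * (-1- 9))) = -15/112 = -0.13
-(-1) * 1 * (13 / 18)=13 / 18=0.72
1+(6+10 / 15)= 23 / 3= 7.67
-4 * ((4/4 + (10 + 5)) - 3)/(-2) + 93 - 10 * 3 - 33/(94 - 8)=7621/86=88.62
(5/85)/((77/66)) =6/119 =0.05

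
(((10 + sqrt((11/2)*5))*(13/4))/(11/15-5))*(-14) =162.56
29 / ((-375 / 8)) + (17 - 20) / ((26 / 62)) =-7.77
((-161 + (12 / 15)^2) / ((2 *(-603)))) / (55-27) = 4009 / 844200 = 0.00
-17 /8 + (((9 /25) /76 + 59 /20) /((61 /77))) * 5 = 766041 /46360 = 16.52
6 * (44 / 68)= 66 / 17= 3.88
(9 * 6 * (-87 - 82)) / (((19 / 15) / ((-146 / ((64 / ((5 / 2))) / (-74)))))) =-924349725 / 304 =-3040624.10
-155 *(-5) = 775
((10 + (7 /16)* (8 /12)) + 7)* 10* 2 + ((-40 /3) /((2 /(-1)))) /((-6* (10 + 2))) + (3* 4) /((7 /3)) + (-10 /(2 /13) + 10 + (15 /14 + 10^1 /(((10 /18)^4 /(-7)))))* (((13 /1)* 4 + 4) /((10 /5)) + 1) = -1064219923 /47250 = -22523.17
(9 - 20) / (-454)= 11 / 454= 0.02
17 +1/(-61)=1036/61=16.98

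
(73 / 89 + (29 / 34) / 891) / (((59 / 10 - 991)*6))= -0.00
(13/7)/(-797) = -13/5579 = -0.00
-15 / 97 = -0.15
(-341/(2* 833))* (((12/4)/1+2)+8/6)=-6479/4998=-1.30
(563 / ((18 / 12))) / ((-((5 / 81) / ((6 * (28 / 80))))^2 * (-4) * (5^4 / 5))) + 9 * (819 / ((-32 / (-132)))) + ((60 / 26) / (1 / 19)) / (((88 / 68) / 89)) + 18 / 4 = 766258494207 / 22343750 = 34294.09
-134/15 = -8.93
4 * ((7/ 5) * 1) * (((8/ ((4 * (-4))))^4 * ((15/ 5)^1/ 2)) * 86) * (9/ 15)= 2709/ 100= 27.09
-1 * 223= -223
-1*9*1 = -9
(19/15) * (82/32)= 779/240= 3.25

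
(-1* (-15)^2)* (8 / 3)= -600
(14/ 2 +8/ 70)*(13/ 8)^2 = 42081/ 2240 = 18.79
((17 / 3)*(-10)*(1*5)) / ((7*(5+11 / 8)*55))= -80 / 693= -0.12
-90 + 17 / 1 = -73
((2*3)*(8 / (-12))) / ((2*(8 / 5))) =-5 / 4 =-1.25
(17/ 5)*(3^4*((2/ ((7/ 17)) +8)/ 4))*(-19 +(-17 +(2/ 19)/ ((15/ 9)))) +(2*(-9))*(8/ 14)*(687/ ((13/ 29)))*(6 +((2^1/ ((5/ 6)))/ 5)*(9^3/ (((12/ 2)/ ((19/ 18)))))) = -6772598973/ 6175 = -1096777.16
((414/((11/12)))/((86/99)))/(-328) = -5589/3526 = -1.59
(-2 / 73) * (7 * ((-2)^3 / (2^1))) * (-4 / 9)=-224 / 657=-0.34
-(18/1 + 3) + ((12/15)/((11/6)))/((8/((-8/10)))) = -5787/275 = -21.04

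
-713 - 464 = -1177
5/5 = 1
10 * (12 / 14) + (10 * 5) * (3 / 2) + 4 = 613 / 7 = 87.57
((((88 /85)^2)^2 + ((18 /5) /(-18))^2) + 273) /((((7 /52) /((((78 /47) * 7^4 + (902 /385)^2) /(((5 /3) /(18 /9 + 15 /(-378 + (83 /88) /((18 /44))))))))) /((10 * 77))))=59831949855563749088651712 /8129744912734375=7359634342.50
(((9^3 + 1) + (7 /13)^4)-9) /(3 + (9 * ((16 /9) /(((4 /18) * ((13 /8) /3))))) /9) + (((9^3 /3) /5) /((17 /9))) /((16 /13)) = 551142481 /8963760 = 61.49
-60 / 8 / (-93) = 5 / 62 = 0.08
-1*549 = -549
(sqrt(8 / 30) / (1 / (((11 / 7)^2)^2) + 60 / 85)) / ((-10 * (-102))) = 14641 * sqrt(15) / 97429050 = 0.00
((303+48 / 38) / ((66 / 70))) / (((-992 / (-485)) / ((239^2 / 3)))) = 1868475034825 / 621984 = 3004056.43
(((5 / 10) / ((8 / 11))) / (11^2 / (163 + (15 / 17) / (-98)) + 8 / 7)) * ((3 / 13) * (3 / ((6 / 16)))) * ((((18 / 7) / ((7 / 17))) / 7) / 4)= 457006869 / 3043540136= 0.15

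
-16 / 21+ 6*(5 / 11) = 454 / 231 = 1.97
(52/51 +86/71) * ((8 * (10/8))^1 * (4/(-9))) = -323120/32589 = -9.92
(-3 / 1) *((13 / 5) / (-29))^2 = -507 / 21025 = -0.02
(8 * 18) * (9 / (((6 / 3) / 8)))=5184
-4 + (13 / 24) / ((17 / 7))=-1541 / 408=-3.78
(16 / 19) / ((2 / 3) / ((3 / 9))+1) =16 / 57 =0.28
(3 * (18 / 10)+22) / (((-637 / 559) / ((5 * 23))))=-135493 / 49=-2765.16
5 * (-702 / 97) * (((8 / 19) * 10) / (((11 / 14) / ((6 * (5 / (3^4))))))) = -1456000 / 20273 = -71.82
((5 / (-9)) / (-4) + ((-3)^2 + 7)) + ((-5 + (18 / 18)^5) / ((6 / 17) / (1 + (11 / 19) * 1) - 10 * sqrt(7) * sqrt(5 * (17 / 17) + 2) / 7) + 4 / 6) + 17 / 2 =256427 / 9972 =25.71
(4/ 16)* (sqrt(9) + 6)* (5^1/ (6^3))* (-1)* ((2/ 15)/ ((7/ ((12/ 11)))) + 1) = -131/ 2464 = -0.05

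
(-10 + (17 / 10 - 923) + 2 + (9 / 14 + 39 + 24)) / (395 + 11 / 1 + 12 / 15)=-15149 / 7119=-2.13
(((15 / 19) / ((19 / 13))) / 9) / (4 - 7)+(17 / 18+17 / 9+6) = 57269 / 6498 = 8.81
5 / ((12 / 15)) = 25 / 4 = 6.25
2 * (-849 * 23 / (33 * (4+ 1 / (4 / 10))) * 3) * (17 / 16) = -331959 / 572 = -580.35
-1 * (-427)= 427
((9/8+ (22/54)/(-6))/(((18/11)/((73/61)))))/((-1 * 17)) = -550055/12095568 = -0.05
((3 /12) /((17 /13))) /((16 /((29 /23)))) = 377 /25024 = 0.02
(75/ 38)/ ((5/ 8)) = 60/ 19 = 3.16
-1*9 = -9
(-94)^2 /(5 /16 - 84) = -141376 /1339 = -105.58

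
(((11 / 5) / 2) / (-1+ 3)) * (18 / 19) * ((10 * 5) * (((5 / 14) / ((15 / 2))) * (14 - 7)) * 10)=1650 / 19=86.84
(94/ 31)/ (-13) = -94/ 403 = -0.23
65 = 65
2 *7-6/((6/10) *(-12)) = 89/6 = 14.83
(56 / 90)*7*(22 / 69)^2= 0.44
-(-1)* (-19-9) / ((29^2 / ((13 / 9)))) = -364 / 7569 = -0.05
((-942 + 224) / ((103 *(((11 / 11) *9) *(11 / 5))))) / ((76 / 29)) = -52055 / 387486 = -0.13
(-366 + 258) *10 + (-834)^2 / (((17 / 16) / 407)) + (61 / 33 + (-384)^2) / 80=11957810427533 / 44880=266439626.28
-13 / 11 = -1.18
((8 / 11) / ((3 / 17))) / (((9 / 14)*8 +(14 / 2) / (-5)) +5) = 140 / 297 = 0.47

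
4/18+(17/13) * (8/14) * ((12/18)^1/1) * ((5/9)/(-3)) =958/7371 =0.13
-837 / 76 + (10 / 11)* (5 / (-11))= -105077 / 9196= -11.43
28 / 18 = 14 / 9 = 1.56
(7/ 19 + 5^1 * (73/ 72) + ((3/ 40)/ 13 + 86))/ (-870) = -508198/ 4835025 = -0.11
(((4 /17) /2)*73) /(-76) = -73 /646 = -0.11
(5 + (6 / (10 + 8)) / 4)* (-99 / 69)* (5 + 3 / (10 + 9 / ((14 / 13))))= -890417 / 23644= -37.66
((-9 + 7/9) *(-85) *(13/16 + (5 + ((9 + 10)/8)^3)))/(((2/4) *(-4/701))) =-21682683575/4608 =-4705443.48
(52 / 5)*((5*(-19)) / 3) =-988 / 3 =-329.33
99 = 99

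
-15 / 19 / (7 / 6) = -90 / 133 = -0.68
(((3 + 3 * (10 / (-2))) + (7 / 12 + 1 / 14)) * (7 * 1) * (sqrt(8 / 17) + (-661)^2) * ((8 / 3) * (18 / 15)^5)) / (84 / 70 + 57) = -239838170688 / 60625 - 1097856 * sqrt(34) / 1030625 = -3956099.75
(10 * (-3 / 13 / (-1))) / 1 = 30 / 13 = 2.31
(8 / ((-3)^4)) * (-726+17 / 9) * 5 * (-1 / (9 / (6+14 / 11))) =20854400 / 72171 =288.96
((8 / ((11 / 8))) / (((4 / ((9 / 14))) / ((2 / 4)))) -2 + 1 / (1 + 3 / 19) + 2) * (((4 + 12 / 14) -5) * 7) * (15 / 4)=-3075 / 616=-4.99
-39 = -39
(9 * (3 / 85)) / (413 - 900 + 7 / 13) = -117 / 179180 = -0.00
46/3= 15.33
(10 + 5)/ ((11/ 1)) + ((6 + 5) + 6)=202/ 11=18.36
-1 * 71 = -71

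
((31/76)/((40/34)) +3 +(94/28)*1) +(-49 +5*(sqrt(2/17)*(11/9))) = -450031/10640 +55*sqrt(34)/153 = -40.20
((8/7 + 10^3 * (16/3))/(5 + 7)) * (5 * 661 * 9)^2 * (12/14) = 337125568573.47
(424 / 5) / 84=106 / 105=1.01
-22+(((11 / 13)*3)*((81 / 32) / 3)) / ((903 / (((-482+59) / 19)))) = -52465919 / 2379104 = -22.05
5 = 5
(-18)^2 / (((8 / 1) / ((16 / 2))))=324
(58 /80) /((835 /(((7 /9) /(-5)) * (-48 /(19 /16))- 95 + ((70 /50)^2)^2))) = -43841011 /594937500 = -0.07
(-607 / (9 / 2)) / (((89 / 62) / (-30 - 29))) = 4440812 / 801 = 5544.08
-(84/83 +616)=-51212/83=-617.01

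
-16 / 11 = -1.45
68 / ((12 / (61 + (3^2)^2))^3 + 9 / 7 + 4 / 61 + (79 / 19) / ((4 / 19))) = 41569215184 / 12899839279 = 3.22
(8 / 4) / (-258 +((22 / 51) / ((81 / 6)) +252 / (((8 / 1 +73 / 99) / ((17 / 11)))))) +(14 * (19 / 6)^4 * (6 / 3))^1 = 115934995354103 / 41176417716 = 2815.57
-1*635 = -635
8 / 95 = 0.08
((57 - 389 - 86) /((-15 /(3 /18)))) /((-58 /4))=-418 /1305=-0.32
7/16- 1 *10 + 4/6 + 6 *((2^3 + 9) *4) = 19157/48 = 399.10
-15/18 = -0.83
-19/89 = -0.21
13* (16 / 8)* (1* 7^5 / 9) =436982 / 9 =48553.56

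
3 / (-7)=-3 / 7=-0.43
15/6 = 5/2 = 2.50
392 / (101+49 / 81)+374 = 1554886 / 4115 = 377.86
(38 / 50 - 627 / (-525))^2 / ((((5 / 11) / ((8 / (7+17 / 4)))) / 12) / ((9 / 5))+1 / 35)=65.66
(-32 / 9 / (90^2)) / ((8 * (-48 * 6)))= 1 / 5248800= 0.00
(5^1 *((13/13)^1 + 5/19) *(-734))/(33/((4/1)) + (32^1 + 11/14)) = -822080/7277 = -112.97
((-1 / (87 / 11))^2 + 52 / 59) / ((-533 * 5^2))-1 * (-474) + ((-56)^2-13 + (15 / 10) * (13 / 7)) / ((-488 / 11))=16405669401832411 / 40654216184400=403.54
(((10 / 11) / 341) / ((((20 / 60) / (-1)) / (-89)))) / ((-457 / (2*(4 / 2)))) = -0.01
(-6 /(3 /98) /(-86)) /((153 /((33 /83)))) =1078 /182019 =0.01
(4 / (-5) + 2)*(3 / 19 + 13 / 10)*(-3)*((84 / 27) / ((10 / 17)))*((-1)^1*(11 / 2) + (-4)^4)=-16514463 / 2375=-6953.46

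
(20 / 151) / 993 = 20 / 149943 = 0.00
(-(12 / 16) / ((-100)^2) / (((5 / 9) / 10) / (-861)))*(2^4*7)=162729 / 1250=130.18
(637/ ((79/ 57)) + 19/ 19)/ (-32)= -9097/ 632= -14.39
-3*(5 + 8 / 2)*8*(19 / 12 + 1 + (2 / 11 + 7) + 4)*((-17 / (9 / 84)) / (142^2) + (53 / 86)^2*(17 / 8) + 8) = -42918497226489 / 1640462384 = -26162.44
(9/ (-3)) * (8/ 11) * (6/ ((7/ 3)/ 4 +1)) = -1728/ 209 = -8.27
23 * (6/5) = 138/5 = 27.60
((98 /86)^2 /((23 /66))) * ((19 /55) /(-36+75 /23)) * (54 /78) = -821142 /30166435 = -0.03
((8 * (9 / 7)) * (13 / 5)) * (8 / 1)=7488 / 35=213.94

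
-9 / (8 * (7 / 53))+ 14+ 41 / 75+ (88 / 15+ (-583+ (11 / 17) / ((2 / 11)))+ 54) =-36667163 / 71400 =-513.55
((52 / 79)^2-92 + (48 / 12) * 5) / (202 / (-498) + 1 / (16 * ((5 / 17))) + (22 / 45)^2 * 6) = -400375267200 / 6942419749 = -57.67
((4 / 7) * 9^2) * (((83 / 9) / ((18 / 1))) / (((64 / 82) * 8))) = 3.80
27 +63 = 90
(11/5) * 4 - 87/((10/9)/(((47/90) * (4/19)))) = 91/475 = 0.19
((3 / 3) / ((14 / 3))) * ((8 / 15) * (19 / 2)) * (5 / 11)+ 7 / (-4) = -387 / 308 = -1.26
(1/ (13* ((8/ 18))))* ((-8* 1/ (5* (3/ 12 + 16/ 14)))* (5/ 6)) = -28/ 169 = -0.17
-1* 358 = -358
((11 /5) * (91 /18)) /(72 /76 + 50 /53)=144001 /24480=5.88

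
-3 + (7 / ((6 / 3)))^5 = 16711 / 32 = 522.22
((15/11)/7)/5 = 3/77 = 0.04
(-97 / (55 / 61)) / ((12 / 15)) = -5917 / 44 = -134.48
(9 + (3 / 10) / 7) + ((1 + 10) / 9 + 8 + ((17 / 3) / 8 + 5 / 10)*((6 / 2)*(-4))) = 1186 / 315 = 3.77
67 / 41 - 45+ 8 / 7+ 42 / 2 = -21.22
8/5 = 1.60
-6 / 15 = -2 / 5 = -0.40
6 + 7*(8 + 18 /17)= 1180 /17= 69.41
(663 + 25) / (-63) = -688 / 63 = -10.92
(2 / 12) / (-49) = -1 / 294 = -0.00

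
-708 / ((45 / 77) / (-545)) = 1980748 / 3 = 660249.33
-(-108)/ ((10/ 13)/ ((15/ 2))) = 1053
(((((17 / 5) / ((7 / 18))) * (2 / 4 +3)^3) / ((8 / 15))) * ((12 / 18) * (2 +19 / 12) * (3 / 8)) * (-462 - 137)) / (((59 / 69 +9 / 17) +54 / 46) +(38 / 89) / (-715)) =-14413745493942795 / 97753119232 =-147450.49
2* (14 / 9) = 28 / 9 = 3.11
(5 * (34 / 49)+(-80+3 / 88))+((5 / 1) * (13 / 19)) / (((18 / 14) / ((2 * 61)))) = 182954257 / 737352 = 248.12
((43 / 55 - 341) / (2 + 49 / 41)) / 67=-767192 / 482735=-1.59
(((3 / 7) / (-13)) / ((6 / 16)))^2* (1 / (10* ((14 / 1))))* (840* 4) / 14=768 / 57967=0.01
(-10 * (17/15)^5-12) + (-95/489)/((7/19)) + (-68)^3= -54493135724299/173289375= -314463.23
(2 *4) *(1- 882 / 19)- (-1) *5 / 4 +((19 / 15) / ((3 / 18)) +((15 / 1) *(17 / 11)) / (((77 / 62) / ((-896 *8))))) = -6168287957 / 45980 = -134151.54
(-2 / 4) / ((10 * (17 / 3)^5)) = -243 / 28397140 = -0.00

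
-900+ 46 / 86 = -38677 / 43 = -899.47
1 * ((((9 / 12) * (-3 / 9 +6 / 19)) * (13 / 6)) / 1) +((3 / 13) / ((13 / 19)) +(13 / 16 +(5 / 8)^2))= 932101 / 616512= 1.51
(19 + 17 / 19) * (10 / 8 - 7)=-4347 / 38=-114.39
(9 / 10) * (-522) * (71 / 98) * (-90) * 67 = 100567737 / 49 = 2052402.80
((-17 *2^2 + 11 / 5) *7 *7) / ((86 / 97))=-1563737 / 430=-3636.60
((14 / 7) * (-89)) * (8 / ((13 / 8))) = -11392 / 13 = -876.31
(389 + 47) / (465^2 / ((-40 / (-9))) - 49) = 3488 / 388813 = 0.01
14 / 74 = 7 / 37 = 0.19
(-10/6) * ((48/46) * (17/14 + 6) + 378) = -103450/161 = -642.55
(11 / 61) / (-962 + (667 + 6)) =-11 / 17629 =-0.00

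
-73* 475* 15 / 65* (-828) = 86132700 / 13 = 6625592.31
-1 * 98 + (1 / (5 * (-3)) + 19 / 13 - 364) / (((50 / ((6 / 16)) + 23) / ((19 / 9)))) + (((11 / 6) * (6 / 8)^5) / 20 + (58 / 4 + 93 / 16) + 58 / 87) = -184068544061 / 2247598080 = -81.90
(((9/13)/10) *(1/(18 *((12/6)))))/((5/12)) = 3/650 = 0.00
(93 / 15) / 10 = 31 / 50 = 0.62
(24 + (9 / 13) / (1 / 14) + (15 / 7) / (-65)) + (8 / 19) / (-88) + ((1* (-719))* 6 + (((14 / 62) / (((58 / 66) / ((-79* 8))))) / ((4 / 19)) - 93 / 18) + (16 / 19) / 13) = -518771276431 / 102588486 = -5056.82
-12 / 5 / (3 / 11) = -44 / 5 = -8.80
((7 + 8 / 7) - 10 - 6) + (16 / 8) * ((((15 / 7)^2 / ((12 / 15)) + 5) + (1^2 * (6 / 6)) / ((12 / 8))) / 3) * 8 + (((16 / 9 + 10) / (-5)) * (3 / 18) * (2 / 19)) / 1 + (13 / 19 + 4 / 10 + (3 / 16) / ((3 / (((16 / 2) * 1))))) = 54.52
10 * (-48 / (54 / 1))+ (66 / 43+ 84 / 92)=-57331 / 8901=-6.44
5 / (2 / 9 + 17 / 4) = 180 / 161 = 1.12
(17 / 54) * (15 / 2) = 85 / 36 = 2.36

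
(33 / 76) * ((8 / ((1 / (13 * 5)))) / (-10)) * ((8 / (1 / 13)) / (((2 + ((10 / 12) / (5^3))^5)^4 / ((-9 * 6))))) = 80114213305386199951171875000000000000000000000000 / 10108780459708378157229192025781261542500000019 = 7925.21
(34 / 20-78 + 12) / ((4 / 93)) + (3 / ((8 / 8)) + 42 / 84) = -1491.48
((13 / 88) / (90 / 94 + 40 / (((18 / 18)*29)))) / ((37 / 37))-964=-20782477 / 21560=-963.94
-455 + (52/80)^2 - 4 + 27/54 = -183231/400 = -458.08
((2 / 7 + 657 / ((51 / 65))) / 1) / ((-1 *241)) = -99679 / 28679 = -3.48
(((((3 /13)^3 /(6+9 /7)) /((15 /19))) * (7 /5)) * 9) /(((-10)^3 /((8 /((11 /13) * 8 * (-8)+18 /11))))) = 276507 /67425718750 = 0.00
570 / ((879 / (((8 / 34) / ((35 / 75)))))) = 11400 / 34867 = 0.33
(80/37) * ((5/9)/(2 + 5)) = 400/2331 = 0.17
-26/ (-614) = 13/ 307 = 0.04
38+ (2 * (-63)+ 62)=-26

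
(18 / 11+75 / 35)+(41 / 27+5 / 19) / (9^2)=12162301 / 3199581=3.80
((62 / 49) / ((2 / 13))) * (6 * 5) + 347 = 29093 / 49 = 593.73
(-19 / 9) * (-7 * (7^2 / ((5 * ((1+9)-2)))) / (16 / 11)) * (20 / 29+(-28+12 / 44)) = -3747275 / 11136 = -336.50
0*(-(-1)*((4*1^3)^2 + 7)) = 0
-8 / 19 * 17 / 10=-68 / 95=-0.72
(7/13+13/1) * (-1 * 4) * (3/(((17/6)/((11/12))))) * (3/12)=-2904/221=-13.14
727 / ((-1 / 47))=-34169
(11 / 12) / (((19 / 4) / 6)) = 22 / 19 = 1.16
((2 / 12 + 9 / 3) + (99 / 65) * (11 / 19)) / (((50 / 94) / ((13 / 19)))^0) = 29999 / 7410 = 4.05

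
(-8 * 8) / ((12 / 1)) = -16 / 3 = -5.33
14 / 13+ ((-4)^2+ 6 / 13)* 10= 2154 / 13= 165.69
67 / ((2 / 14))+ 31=500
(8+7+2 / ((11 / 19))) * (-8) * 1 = -1624 / 11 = -147.64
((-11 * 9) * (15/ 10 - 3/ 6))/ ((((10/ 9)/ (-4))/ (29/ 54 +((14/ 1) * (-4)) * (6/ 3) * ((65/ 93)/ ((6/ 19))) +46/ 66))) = -13625511/ 155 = -87906.52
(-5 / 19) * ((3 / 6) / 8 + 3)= -245 / 304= -0.81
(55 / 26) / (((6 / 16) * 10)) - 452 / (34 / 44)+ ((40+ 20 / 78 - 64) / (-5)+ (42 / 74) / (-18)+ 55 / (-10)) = -585.16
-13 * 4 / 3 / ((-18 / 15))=130 / 9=14.44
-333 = -333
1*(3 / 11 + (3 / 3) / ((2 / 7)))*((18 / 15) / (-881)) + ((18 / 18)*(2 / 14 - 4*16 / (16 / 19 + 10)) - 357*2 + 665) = -1913279839 / 34936055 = -54.77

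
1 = 1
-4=-4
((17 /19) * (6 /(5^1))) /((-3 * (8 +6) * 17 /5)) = -1 /133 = -0.01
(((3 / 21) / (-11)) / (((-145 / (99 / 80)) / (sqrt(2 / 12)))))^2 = 27 / 13186880000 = 0.00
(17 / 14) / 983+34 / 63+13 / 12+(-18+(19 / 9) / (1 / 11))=80761 / 11796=6.85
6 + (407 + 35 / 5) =420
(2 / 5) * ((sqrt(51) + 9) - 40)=-62 / 5 + 2 * sqrt(51) / 5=-9.54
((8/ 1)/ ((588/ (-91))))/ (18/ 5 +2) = -65/ 294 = -0.22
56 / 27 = 2.07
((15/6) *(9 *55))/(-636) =-825/424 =-1.95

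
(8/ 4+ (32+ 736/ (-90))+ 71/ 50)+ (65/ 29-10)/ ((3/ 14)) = -116989/ 13050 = -8.96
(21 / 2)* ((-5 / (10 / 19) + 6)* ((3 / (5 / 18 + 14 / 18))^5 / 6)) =-2812385772 / 2476099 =-1135.81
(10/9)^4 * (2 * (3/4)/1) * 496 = 1133.97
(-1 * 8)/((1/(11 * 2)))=-176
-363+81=-282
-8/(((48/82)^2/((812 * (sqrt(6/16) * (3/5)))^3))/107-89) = 216671653182096000 * sqrt(6)/4357781959256010897859672051843 + 391710737910652664976151015896/4357781959256010897859672051843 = 0.09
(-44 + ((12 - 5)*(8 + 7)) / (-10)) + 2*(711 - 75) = 2435 / 2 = 1217.50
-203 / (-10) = 203 / 10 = 20.30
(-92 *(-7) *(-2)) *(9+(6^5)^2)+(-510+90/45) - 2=-77880446790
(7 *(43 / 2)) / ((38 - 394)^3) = -301 / 90236032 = -0.00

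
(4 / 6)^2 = 4 / 9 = 0.44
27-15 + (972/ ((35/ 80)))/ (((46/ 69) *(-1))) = -23244/ 7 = -3320.57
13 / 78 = 1 / 6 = 0.17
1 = 1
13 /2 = 6.50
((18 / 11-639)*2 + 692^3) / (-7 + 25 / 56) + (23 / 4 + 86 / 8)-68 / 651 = -265771353590513 / 5256174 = -50563652.11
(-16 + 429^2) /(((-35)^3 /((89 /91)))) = -655129 /156065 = -4.20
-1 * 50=-50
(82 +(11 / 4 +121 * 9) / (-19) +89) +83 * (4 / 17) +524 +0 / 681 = 848933 / 1292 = 657.07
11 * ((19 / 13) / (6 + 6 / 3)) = 209 / 104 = 2.01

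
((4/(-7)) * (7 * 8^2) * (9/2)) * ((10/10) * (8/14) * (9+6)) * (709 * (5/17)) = -245030400/119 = -2059078.99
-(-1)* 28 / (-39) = -28 / 39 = -0.72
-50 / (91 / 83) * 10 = -41500 / 91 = -456.04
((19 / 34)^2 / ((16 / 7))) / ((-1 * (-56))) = 361 / 147968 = 0.00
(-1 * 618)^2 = 381924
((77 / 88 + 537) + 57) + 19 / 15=71537 / 120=596.14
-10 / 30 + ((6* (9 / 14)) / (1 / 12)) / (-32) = -299 / 168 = -1.78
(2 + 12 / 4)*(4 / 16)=5 / 4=1.25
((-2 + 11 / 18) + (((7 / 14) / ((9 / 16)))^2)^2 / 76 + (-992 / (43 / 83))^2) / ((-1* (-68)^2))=-1690180161601205 / 2131613052768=-792.91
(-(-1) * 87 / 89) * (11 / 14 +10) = 13137 / 1246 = 10.54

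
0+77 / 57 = 77 / 57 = 1.35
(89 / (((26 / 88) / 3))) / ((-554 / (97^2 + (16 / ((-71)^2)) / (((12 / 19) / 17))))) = -278610866842 / 18152641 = -15348.23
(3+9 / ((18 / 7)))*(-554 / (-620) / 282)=3601 / 174840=0.02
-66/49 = -1.35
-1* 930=-930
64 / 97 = 0.66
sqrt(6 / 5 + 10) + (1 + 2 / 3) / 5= 1 / 3 + 2* sqrt(70) / 5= 3.68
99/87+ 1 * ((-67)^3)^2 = 2623293082934/29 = 90458382170.14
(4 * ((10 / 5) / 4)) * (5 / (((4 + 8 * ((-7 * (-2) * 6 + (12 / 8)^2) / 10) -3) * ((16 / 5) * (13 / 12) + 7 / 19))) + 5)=10.04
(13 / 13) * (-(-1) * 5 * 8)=40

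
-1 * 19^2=-361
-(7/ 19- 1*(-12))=-235/ 19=-12.37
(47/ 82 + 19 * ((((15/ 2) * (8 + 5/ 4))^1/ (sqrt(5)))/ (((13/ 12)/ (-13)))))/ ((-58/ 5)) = -235/ 4756 + 31635 * sqrt(5)/ 116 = 609.76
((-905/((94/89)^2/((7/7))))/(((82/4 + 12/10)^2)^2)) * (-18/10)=32258272500/4898178991489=0.01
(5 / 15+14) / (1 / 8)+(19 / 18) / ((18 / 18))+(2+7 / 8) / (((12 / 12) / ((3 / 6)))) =16871 / 144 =117.16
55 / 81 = 0.68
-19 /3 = -6.33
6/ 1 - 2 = 4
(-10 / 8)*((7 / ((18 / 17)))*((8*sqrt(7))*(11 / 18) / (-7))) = 935*sqrt(7) / 162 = 15.27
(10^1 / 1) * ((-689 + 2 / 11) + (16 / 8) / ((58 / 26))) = -2194470 / 319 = -6879.22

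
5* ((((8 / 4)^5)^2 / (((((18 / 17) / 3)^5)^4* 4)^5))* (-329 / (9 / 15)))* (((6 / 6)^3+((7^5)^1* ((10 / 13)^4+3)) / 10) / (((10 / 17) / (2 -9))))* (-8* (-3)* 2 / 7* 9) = 9975600896345417969165350653811416709578287758123994480025556090054699083115801749379638714874782993577228997222774978720351517165125063 / 518317589049597920806321408897258039232260042078279557948379956429977996048203776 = 19246116873318861244844380000000000000000000000000000000.00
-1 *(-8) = 8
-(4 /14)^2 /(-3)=4 /147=0.03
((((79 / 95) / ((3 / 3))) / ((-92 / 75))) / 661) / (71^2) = -1185 / 5824512548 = -0.00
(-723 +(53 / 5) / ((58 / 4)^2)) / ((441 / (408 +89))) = -814.75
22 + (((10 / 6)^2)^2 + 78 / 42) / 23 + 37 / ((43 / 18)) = 37.90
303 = 303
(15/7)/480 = 0.00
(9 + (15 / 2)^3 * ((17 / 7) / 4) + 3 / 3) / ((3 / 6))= 59615 / 112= 532.28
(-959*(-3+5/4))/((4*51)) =6713/816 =8.23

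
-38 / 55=-0.69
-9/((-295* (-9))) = -1/295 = -0.00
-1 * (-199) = 199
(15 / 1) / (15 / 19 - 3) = -95 / 14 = -6.79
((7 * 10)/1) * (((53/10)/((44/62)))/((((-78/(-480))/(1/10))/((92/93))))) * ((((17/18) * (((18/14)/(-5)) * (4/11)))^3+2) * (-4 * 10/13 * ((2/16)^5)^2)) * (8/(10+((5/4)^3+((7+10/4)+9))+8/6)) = -69540260087/151539848082022400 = -0.00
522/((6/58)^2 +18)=48778/1683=28.98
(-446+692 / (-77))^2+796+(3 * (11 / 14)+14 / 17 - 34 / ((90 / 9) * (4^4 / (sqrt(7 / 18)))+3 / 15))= 123544720361659126767 / 594501302908898 - 6528000 * sqrt(14) / 2949119993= 207812.35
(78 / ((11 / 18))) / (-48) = -117 / 44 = -2.66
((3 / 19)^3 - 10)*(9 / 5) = -17.99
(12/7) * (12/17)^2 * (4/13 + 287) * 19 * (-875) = -4079968.06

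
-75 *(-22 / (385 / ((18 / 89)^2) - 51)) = 0.18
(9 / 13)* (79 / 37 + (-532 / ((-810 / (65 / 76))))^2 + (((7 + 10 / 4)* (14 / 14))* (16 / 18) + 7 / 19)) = 207807031 / 26649324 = 7.80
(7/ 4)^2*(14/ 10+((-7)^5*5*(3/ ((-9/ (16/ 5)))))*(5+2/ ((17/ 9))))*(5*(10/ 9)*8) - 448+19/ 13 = 441088103350/ 5967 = 73921250.77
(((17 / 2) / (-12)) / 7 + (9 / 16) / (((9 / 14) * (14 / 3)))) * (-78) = -377 / 56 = -6.73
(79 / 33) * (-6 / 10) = -79 / 55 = -1.44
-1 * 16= -16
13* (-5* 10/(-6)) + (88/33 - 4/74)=4105/37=110.95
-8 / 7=-1.14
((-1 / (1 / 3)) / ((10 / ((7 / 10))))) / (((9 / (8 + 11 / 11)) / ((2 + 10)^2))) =-756 / 25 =-30.24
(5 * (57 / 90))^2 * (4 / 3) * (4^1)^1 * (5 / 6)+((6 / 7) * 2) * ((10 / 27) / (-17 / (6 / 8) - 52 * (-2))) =1541740 / 34587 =44.58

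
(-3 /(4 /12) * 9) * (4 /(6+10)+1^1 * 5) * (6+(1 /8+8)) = -192213 /32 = -6006.66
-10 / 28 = -5 / 14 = -0.36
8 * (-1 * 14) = -112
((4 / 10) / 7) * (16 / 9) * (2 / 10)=0.02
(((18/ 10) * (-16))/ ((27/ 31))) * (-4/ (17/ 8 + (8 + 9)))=15872/ 2295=6.92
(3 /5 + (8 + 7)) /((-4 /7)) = -273 /10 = -27.30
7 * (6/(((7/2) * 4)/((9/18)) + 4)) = 21/16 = 1.31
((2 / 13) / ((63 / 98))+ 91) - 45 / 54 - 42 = 11327 / 234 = 48.41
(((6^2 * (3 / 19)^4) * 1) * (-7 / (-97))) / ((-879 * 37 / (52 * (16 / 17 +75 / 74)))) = -435006936 / 86199774150493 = -0.00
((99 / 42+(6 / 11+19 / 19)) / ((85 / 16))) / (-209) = -4808 / 1367905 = -0.00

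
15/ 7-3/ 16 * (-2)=141/ 56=2.52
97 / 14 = 6.93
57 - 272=-215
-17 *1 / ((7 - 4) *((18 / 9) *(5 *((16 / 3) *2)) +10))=-17 / 350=-0.05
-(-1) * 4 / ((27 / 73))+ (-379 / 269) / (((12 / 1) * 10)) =3138509 / 290520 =10.80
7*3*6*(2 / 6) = 42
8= 8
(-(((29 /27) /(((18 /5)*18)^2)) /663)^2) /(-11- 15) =525625 /91813802437883275776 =0.00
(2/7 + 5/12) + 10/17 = 1843/1428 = 1.29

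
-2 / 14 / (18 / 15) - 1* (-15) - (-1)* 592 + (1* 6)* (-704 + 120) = -121679 / 42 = -2897.12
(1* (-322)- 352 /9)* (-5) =16250 /9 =1805.56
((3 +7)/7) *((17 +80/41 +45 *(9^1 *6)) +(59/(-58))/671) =19538186035/5584733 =3498.50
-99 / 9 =-11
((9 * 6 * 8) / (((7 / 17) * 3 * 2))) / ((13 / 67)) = 82008 / 91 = 901.19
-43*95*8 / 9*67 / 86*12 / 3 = -101840 / 9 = -11315.56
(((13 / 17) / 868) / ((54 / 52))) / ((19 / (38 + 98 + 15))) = 25519 / 3784914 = 0.01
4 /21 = 0.19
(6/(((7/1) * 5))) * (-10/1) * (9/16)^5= -177147/1835008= -0.10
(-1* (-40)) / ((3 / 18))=240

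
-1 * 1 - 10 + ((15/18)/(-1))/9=-599/54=-11.09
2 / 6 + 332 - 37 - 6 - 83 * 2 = 370 / 3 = 123.33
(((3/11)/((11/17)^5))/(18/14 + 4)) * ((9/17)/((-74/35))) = -552491415/4850534018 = -0.11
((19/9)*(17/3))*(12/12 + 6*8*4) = 62339/27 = 2308.85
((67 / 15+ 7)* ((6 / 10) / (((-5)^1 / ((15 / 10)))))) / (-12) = 43 / 250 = 0.17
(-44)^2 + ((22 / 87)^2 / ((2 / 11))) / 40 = 293073011 / 151380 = 1936.01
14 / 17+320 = 5454 / 17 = 320.82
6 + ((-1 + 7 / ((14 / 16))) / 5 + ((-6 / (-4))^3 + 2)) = 511 / 40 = 12.78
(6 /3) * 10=20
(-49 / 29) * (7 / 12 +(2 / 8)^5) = -87955 / 89088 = -0.99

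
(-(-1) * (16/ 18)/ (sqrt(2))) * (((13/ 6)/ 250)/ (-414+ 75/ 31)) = -403 * sqrt(2)/ 43061625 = -0.00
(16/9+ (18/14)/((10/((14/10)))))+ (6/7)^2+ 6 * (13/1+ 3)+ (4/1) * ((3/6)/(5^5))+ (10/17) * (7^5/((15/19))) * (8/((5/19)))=17842565769113/46856250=380793.72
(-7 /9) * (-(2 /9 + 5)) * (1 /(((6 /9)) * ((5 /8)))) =1316 /135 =9.75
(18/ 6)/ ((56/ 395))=21.16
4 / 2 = 2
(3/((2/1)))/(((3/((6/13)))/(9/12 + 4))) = 57/52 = 1.10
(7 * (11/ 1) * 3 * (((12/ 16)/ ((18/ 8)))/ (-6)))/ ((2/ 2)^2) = -77/ 6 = -12.83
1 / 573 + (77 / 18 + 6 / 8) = 34583 / 6876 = 5.03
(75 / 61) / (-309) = -25 / 6283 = -0.00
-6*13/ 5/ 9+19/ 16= -131/ 240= -0.55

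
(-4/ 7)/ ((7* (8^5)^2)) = -1/ 13153337344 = -0.00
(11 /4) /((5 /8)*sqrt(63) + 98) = 2464 /87583 - 330*sqrt(7) /613081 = 0.03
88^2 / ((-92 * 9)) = -1936 / 207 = -9.35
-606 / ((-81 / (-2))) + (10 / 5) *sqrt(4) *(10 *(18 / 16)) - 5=676 / 27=25.04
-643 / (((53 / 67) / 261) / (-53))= 11244141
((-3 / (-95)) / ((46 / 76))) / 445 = 0.00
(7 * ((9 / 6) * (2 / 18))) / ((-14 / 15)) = -5 / 4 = -1.25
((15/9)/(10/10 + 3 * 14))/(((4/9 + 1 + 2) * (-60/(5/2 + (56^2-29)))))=-6219/10664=-0.58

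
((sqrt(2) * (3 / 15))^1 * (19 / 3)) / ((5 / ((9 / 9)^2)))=19 * sqrt(2) / 75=0.36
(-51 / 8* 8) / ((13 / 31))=-1581 / 13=-121.62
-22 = -22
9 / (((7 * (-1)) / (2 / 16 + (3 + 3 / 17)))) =-4041 / 952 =-4.24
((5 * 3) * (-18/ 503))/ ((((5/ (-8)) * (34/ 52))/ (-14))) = -157248/ 8551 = -18.39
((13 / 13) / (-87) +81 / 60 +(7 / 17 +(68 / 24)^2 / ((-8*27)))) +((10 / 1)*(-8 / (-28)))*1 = 613212433 / 134174880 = 4.57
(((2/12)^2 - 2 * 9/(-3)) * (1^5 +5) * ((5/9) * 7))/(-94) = -7595/5076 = -1.50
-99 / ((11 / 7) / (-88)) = 5544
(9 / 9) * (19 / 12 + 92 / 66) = 131 / 44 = 2.98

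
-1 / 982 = -0.00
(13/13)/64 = 1/64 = 0.02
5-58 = -53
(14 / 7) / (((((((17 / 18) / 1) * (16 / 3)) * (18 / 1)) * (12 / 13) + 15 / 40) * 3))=208 / 26229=0.01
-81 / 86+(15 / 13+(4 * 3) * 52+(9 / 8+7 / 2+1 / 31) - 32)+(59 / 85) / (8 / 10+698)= 2457453101367 / 4117231768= 596.87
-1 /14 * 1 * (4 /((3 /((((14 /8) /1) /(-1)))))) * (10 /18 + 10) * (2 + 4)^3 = 380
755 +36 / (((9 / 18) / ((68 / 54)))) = 2537 / 3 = 845.67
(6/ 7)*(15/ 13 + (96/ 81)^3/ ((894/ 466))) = 462457574/ 266881797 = 1.73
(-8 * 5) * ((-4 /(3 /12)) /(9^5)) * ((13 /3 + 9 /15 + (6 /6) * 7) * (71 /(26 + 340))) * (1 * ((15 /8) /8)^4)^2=0.00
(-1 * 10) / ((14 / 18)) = -90 / 7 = -12.86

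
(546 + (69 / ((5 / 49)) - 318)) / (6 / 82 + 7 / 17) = 3151137 / 1690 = 1864.58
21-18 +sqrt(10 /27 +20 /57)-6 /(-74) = sqrt(21090) /171 +114 /37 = 3.93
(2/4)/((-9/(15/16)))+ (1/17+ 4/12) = 185/544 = 0.34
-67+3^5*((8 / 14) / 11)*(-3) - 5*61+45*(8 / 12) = -379.87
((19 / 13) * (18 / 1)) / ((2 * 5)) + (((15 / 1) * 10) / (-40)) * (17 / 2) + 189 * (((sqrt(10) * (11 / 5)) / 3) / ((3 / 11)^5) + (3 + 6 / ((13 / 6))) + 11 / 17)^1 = 291666.21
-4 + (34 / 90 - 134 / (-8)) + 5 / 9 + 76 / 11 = 13591 / 660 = 20.59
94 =94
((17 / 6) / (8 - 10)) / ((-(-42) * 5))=-17 / 2520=-0.01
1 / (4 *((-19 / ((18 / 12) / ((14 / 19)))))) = -3 / 112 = -0.03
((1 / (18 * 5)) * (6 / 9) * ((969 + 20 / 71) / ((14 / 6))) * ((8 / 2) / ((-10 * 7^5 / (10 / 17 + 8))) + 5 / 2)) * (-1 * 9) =-491532206229 / 7100117150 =-69.23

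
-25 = -25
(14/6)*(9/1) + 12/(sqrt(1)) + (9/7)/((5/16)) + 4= 1439/35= 41.11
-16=-16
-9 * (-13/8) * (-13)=-1521/8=-190.12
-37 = -37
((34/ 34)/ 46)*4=2/ 23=0.09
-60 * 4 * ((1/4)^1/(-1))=60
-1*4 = -4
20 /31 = 0.65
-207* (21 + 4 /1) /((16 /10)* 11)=-294.03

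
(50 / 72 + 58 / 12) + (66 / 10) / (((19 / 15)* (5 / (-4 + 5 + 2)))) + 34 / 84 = 216869 / 23940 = 9.06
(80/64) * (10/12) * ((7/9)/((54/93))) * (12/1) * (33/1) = 59675/108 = 552.55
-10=-10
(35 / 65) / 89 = 7 / 1157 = 0.01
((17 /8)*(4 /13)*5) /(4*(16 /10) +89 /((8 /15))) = 1700 /90103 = 0.02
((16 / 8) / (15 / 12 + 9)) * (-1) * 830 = -6640 / 41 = -161.95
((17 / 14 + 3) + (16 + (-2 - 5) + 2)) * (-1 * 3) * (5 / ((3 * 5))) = -213 / 14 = -15.21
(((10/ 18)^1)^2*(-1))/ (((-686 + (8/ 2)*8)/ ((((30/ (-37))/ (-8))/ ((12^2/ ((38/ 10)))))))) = 475/ 376327296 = 0.00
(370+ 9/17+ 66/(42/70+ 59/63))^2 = 23914457449/139876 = 170968.98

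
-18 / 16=-9 / 8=-1.12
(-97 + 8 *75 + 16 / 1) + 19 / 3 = 1576 / 3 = 525.33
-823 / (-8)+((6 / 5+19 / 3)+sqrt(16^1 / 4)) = 112.41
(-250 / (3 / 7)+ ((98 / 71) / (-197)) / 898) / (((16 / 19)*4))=-208815422543 / 1205791296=-173.18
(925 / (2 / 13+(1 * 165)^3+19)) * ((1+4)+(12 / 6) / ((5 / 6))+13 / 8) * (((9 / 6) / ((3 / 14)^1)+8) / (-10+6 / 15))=-21705125 / 7474927872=-0.00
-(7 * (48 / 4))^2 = -7056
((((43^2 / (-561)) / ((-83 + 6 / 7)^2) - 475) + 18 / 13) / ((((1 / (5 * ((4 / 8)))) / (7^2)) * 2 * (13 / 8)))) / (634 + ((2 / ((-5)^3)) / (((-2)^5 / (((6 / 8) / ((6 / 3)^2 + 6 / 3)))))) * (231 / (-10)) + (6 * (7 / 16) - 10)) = -143253155612062720 / 5028424544295009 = -28.49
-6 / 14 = -3 / 7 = -0.43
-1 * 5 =-5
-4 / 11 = -0.36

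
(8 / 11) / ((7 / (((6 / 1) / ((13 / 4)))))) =192 / 1001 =0.19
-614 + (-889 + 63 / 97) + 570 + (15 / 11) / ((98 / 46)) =-48712617 / 52283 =-931.71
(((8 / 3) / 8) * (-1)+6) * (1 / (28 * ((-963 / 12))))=-17 / 6741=-0.00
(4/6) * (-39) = -26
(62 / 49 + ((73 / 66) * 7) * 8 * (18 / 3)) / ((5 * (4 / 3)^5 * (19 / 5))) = 24420771 / 5243392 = 4.66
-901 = -901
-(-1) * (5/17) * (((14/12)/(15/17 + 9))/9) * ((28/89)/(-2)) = -35/57672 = -0.00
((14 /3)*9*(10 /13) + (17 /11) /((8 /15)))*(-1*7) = -281925 /1144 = -246.44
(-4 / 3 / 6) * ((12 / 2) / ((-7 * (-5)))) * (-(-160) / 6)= -64 / 63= -1.02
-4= -4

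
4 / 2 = 2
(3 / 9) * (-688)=-688 / 3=-229.33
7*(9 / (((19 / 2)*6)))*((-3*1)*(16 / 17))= -1008 / 323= -3.12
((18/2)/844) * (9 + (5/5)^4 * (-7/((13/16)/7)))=-6003/10972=-0.55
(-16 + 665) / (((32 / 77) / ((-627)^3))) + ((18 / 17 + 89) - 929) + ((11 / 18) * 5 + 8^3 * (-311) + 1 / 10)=-9423227153366027 / 24480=-384935749729.00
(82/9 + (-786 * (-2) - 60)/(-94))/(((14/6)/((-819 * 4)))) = 460200/47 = 9791.49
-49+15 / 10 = -47.50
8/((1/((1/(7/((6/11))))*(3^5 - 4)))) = 11472/77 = 148.99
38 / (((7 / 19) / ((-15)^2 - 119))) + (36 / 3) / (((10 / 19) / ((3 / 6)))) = 383059 / 35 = 10944.54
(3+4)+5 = 12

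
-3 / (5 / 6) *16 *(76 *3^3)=-590976 / 5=-118195.20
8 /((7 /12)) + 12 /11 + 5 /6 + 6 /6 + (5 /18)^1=11723 /693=16.92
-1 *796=-796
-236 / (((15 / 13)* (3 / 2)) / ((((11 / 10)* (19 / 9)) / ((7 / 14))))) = -633.30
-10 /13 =-0.77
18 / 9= 2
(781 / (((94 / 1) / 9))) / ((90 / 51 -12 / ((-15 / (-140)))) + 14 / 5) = -199155 / 286136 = -0.70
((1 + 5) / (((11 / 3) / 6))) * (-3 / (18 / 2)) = -36 / 11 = -3.27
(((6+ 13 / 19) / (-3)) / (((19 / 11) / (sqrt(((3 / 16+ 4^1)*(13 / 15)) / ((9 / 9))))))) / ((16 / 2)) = -1397*sqrt(13065) / 519840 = -0.31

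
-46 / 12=-23 / 6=-3.83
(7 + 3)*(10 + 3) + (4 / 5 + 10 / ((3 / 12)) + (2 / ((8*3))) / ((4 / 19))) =41087 / 240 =171.20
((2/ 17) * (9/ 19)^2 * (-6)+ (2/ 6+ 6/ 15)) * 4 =211708/ 92055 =2.30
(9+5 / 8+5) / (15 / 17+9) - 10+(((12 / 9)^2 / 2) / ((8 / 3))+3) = -6971 / 1344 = -5.19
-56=-56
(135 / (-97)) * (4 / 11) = -540 / 1067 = -0.51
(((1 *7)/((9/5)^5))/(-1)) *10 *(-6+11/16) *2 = 9296875/236196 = 39.36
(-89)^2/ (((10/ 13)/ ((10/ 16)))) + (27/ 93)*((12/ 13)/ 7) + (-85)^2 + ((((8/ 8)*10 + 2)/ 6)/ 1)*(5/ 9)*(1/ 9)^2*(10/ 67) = 30116410805323/ 2204577648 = 13660.85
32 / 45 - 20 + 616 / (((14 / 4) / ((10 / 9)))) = 2644 / 15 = 176.27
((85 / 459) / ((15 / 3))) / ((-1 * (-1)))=1 / 27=0.04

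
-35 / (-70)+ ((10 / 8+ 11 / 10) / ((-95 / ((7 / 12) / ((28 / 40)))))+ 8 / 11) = 30263 / 25080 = 1.21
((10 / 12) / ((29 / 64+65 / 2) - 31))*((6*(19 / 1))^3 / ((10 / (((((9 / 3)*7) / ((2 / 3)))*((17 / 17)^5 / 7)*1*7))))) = 248899392 / 125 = 1991195.14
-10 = -10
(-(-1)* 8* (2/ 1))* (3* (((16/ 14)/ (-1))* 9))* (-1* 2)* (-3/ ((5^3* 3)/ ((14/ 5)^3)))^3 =-20401307910144/ 3814697265625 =-5.35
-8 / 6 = -4 / 3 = -1.33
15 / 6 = 2.50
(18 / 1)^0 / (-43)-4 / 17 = -189 / 731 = -0.26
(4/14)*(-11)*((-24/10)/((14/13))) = 1716/245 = 7.00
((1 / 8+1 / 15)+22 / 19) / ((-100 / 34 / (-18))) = 156927 / 19000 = 8.26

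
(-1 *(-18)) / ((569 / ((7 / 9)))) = 14 / 569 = 0.02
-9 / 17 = -0.53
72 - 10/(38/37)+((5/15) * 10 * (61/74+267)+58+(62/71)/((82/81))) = 6224472539/6139299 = 1013.87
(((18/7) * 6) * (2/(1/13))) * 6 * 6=101088/7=14441.14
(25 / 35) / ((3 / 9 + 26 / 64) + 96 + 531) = 480 / 421841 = 0.00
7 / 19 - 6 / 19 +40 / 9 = 769 / 171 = 4.50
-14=-14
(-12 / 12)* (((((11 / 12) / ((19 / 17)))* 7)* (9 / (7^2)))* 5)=-2805 / 532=-5.27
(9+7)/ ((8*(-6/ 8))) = -2.67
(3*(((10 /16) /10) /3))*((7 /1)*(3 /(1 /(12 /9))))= 7 /4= 1.75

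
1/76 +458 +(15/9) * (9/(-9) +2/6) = 312521/684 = 456.90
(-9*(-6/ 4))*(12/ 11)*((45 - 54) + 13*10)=1782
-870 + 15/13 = -11295/13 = -868.85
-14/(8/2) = -7/2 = -3.50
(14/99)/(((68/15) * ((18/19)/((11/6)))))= 665/11016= 0.06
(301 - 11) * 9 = 2610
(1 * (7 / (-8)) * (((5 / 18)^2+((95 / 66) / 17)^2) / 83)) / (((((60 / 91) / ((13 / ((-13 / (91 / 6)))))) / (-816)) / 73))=-404307362095 / 331901064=-1218.16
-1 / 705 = -0.00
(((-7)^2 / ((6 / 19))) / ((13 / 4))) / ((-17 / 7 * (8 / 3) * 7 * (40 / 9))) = -8379 / 35360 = -0.24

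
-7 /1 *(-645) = 4515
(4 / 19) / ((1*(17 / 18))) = 72 / 323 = 0.22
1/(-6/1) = -1/6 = -0.17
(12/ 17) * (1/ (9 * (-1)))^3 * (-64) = 256/ 4131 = 0.06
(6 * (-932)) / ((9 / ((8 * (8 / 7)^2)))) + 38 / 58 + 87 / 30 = -6488.74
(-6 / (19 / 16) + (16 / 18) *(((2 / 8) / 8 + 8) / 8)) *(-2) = 22765 / 2736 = 8.32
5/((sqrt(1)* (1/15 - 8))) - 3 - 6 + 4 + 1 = -551/119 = -4.63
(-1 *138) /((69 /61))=-122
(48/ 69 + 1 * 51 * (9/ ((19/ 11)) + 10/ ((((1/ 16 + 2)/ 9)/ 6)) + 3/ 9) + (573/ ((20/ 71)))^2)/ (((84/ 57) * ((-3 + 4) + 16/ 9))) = 71840848505607/ 70840000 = 1014128.30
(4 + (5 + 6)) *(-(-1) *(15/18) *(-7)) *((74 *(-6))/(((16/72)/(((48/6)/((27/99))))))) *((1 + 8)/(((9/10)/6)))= 307692000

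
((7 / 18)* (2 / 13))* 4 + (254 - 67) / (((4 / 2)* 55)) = 2269 / 1170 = 1.94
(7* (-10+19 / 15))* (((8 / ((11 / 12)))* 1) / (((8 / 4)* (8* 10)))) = -3.33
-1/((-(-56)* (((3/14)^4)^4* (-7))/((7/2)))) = 451742002.48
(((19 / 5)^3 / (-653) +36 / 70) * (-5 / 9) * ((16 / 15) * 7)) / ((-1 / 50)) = 7866784 / 88155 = 89.24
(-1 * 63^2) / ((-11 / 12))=47628 / 11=4329.82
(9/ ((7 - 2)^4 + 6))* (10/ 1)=90/ 631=0.14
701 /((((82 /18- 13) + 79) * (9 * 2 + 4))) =6309 /13970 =0.45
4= 4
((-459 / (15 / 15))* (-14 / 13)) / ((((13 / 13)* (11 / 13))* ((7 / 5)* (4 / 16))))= 18360 / 11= 1669.09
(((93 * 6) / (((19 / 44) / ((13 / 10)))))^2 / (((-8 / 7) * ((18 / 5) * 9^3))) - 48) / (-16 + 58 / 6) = 144578263 / 925965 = 156.14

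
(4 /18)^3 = 0.01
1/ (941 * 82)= 1/ 77162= 0.00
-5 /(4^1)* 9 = -45 /4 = -11.25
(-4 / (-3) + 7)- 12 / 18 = 23 / 3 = 7.67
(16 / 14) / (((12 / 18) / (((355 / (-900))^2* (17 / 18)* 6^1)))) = 85697 / 56700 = 1.51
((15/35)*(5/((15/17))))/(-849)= -17/5943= -0.00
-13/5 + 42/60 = -19/10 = -1.90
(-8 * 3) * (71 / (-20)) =426 / 5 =85.20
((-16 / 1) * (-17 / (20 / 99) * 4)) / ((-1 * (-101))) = 26928 / 505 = 53.32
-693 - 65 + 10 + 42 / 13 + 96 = -8434 / 13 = -648.77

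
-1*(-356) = 356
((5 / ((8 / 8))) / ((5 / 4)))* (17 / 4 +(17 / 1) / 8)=25.50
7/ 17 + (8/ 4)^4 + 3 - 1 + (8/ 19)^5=775576043/ 42093683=18.42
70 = 70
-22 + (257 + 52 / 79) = 18617 / 79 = 235.66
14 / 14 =1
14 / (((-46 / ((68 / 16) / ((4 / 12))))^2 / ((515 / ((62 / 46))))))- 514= -2350819 / 22816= -103.03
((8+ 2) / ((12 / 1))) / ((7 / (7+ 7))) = 5 / 3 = 1.67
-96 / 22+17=139 / 11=12.64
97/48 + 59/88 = 1421/528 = 2.69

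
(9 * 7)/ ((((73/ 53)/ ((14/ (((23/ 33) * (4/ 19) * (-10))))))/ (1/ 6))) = -4884957/ 67160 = -72.74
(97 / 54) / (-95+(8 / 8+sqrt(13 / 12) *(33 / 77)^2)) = -43784636 / 2291236011 -4753 *sqrt(39) / 763745337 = -0.02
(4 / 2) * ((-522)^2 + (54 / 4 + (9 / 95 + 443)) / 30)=1553245553 / 2850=544998.44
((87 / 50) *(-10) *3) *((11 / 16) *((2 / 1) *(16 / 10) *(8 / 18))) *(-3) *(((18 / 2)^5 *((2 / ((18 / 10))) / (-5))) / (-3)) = 16743672 / 25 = 669746.88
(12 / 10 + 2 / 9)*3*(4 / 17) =256 / 255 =1.00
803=803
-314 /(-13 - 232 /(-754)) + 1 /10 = 8197 /330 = 24.84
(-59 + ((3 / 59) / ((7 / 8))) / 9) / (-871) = 73093 / 1079169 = 0.07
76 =76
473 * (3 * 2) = 2838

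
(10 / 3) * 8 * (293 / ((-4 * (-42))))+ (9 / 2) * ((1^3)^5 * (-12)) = -472 / 63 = -7.49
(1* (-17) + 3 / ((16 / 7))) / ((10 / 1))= -251 / 160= -1.57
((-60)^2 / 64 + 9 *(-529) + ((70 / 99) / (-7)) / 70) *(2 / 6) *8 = -26083142 / 2079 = -12546.00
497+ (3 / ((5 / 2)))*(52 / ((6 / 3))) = 2641 / 5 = 528.20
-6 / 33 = -2 / 11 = -0.18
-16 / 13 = -1.23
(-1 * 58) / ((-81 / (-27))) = -58 / 3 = -19.33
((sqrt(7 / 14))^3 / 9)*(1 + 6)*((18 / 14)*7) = 7*sqrt(2) / 4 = 2.47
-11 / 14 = -0.79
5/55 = 1/11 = 0.09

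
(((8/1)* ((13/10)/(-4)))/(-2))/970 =13/9700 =0.00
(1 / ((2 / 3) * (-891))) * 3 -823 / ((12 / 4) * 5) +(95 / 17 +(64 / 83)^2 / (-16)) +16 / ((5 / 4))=-4234271593 / 115941870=-36.52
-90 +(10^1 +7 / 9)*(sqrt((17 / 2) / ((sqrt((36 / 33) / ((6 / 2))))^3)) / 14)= -90 +97*11^(3 / 4)*sqrt(17) / 504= -85.21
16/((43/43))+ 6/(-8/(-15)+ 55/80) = 20.91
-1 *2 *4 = -8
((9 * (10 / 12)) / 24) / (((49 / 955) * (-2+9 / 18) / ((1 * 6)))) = -4775 / 196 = -24.36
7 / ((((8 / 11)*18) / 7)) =539 / 144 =3.74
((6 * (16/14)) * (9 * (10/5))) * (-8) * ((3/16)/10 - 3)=103032/35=2943.77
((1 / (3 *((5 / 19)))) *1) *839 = 1062.73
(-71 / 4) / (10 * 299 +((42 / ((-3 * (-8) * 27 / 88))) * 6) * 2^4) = -639 / 127352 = -0.01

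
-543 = -543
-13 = -13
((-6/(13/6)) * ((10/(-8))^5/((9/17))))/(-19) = -53125/63232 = -0.84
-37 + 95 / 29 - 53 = -2515 / 29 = -86.72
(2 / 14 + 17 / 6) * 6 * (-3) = -375 / 7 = -53.57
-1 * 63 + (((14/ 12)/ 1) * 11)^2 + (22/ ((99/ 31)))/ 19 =23269/ 228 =102.06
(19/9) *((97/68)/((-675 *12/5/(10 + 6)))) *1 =-1843/61965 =-0.03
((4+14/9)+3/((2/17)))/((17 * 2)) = 559/612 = 0.91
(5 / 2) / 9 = 5 / 18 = 0.28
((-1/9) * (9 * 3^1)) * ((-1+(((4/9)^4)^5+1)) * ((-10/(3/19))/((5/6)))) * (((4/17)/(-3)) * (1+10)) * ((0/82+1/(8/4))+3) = -12868684091490304/206680312803967789617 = -0.00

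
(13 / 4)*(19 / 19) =3.25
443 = 443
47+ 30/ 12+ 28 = 155/ 2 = 77.50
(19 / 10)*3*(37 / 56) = 2109 / 560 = 3.77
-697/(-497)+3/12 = 3285/1988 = 1.65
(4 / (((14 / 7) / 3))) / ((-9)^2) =0.07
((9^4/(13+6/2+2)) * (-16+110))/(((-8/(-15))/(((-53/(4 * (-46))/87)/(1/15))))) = 136195425/42688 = 3190.49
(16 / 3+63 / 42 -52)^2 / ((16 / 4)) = 73441 / 144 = 510.01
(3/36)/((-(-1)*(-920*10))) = -1/110400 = -0.00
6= 6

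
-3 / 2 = -1.50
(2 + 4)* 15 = 90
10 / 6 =5 / 3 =1.67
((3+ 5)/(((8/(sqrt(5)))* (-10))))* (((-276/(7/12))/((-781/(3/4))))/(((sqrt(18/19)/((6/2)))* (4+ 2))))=-207* sqrt(190)/54670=-0.05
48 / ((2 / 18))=432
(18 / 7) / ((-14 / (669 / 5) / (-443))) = 2667303 / 245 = 10886.95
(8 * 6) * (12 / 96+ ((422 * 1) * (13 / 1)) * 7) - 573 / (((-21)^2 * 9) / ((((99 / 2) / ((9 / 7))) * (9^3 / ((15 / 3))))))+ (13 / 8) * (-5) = 515895377 / 280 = 1842483.49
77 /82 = 0.94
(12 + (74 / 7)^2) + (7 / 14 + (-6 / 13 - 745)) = -791417 / 1274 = -621.21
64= 64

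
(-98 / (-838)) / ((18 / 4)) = 0.03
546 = 546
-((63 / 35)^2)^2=-6561 / 625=-10.50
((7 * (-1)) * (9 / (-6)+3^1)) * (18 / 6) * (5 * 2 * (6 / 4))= -945 / 2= -472.50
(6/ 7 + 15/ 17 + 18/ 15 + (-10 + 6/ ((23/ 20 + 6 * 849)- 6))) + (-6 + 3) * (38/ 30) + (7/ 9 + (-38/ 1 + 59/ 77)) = -25789115434/ 545047965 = -47.32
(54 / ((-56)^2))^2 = 729 / 2458624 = 0.00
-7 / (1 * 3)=-7 / 3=-2.33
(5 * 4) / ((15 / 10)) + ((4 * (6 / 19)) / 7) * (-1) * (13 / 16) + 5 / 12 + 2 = 8301 / 532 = 15.60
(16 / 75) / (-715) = -16 / 53625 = -0.00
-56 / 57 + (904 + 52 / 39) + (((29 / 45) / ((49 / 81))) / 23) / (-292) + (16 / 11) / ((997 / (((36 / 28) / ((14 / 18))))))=930202531590421 / 1028583304980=904.35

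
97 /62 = 1.56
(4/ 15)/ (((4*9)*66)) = 1/ 8910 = 0.00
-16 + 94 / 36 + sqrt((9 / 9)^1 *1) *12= -25 / 18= -1.39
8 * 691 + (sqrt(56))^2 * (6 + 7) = 6256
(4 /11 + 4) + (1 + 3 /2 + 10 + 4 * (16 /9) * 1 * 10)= 17419 /198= 87.97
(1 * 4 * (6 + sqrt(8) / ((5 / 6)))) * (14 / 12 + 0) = 43.84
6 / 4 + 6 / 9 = 13 / 6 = 2.17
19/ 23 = 0.83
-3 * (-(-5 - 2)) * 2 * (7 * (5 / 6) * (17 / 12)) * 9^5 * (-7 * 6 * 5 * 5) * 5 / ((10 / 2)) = 43039339875 / 2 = 21519669937.50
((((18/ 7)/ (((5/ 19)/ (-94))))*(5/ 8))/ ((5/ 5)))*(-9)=72333/ 14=5166.64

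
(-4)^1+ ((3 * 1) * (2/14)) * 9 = -1/7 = -0.14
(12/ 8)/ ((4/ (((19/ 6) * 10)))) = 95/ 8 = 11.88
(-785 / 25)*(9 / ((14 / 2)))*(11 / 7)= -63.44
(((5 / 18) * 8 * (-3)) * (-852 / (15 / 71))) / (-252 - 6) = -40328 / 387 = -104.21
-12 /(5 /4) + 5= -23 /5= -4.60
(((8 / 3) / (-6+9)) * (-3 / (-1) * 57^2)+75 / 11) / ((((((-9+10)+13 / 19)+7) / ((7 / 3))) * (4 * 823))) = 4228469 / 5974980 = 0.71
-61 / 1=-61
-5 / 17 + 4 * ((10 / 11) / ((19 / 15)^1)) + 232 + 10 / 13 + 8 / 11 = 10903985 / 46189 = 236.07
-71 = -71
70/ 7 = 10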